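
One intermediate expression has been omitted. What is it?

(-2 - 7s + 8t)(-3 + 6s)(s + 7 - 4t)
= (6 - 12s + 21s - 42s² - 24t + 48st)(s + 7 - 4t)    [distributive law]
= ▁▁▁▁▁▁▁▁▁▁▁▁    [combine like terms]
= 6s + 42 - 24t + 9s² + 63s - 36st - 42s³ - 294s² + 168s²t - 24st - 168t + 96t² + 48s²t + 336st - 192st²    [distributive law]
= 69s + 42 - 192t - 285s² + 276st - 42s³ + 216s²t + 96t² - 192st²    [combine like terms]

Applying combine like terms to the line above:

(6 + 9s - 42s² - 24t + 48st)(s + 7 - 4t)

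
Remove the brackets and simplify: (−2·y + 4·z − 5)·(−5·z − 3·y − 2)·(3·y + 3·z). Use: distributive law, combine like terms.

12·y²·z − 66·y·z² + 18·y³ + 57·y² + 108·y·z − 60·z³ + 51·z² + 30·y + 30·z

(−2·y + 4·z − 5)·(−5·z − 3·y − 2)·(3·y + 3·z)
= (10·y·z + 6·y² + 4·y − 20·z² − 12·y·z − 8·z + 25·z + 15·y + 10)·(3·y + 3·z)    [distributive law]
= (−2·y·z + 6·y² + 19·y − 20·z² + 17·z + 10)·(3·y + 3·z)    [combine like terms]
= −6·y²·z − 6·y·z² + 18·y³ + 18·y²·z + 57·y² + 57·y·z − 60·y·z² − 60·z³ + 51·y·z + 51·z² + 30·y + 30·z    [distributive law]
= 12·y²·z − 66·y·z² + 18·y³ + 57·y² + 108·y·z − 60·z³ + 51·z² + 30·y + 30·z    [combine like terms]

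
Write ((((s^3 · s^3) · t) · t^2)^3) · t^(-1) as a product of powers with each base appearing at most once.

((((s^3 · s^3) · t) · t^2)^3) · t^(-1)
= ((((s^3 · s^3) · t)^3) · ((t^2)^3)) · t^(-1)    [power of a product]
= ((((s^3 · s^3)^3) · (t^3)) · ((t^2)^3)) · t^(-1)    [power of a product]
= (((((s^3)^3) · ((s^3)^3)) · (t^3)) · ((t^2)^3)) · t^(-1)    [power of a product]
= (((s^9 · ((s^3)^3)) · (t^3)) · ((t^2)^3)) · t^(-1)    [power of a power]
= (((s^9 · s^9) · (t^3)) · ((t^2)^3)) · t^(-1)    [power of a power]
= ((s^18 · (t^3)) · ((t^2)^3)) · t^(-1)    [product of powers]
= ((s^18 · t^3) · t^6) · t^(-1)    [power of a power]
= s^18·t^8    [product of powers]

s^18·t^8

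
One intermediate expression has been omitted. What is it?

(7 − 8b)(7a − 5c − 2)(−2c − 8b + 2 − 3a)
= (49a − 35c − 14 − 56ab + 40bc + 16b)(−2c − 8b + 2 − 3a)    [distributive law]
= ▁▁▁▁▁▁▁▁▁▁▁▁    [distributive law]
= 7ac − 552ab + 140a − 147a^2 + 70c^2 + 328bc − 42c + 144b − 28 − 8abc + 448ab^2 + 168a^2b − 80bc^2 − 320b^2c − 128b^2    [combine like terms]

By distributive law:

−98ac − 392ab + 98a − 147a^2 + 70c^2 + 280bc − 70c + 105ac + 28c + 112b − 28 + 42a + 112abc + 448ab^2 − 112ab + 168a^2b − 80bc^2 − 320b^2c + 80bc − 120abc − 32bc − 128b^2 + 32b − 48ab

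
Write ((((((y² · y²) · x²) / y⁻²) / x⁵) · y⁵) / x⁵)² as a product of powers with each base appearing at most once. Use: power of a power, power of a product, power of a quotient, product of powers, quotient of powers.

x⁻¹⁶y²²

((((((y² · y²) · x²) / y⁻²) / x⁵) · y⁵) / x⁵)²
= ((((((y² · y²) · x²) / y⁻²) / x⁵) · y⁵)²) / ((x⁵)²)    [power of a quotient]
= ((((((y² · y²) · x²) / y⁻²) / x⁵)²) · ((y⁵)²)) / ((x⁵)²)    [power of a product]
= ((((((y² · y²) · x²) / y⁻²)²) / ((x⁵)²)) · ((y⁵)²)) / ((x⁵)²)    [power of a quotient]
= ((((((y² · y²) · x²)²) / ((y⁻²)²)) / ((x⁵)²)) · ((y⁵)²)) / ((x⁵)²)    [power of a quotient]
= ((((((y² · y²)²) · ((x²)²)) / ((y⁻²)²)) / ((x⁵)²)) · ((y⁵)²)) / ((x⁵)²)    [power of a product]
= (((((((y²)²) · ((y²)²)) · ((x²)²)) / ((y⁻²)²)) / ((x⁵)²)) · ((y⁵)²)) / ((x⁵)²)    [power of a product]
= (((((y⁴ · ((y²)²)) · ((x²)²)) / ((y⁻²)²)) / ((x⁵)²)) · ((y⁵)²)) / ((x⁵)²)    [power of a power]
= (((((y⁴ · y⁴) · ((x²)²)) / ((y⁻²)²)) / ((x⁵)²)) · ((y⁵)²)) / ((x⁵)²)    [power of a power]
= ((((y⁸ · ((x²)²)) / ((y⁻²)²)) / ((x⁵)²)) · ((y⁵)²)) / ((x⁵)²)    [product of powers]
= ((((y⁸ · x⁴) / ((y⁻²)²)) / ((x⁵)²)) · ((y⁵)²)) / ((x⁵)²)    [power of a power]
= ((((y⁸ · x⁴) / y⁻⁴) / ((x⁵)²)) · ((y⁵)²)) / ((x⁵)²)    [power of a power]
= ((((y⁸ · x⁴) / y⁻⁴) / x¹⁰) · ((y⁵)²)) / ((x⁵)²)    [power of a power]
= ((((y⁸ · x⁴) / y⁻⁴) / x¹⁰) · y¹⁰) / ((x⁵)²)    [power of a power]
= ((((y⁸ · x⁴) / y⁻⁴) / x¹⁰) · y¹⁰) / x¹⁰    [power of a power]
= x⁻¹⁶y²²    [quotient of powers; product of powers]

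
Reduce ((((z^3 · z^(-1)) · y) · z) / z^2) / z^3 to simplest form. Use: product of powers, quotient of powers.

yz^(-2)

((((z^3 · z^(-1)) · y) · z) / z^2) / z^3
= (((z^2 · y) · z) / z^2) / z^3    [product of powers]
= yz^(-2)    [quotient of powers; product of powers]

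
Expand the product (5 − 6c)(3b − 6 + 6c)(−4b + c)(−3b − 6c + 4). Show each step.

(5 − 6c)(3b − 6 + 6c)(−4b + c)(−3b − 6c + 4)
= (15b − 30 + 30c − 18bc + 36c − 36c^2)(−4b + c)(−3b − 6c + 4)    [distributive law]
= (15b − 30 + 66c − 18bc − 36c^2)(−4b + c)(−3b − 6c + 4)    [combine like terms]
= (−60b^2 + 15bc + 120b − 30c − 264bc + 66c^2 + 72b^2c − 18bc^2 + 144bc^2 − 36c^3)(−3b − 6c + 4)    [distributive law]
= (−60b^2 − 249bc + 120b − 30c + 66c^2 + 72b^2c + 126bc^2 − 36c^3)(−3b − 6c + 4)    [combine like terms]
= 180b^3 + 360b^2c − 240b^2 + 747b^2c + 1494bc^2 − 996bc − 360b^2 − 720bc + 480b + 90bc + 180c^2 − 120c − 198bc^2 − 396c^3 + 264c^2 − 216b^3c − 432b^2c^2 + 288b^2c − 378b^2c^2 − 756bc^3 + 504bc^2 + 108bc^3 + 216c^4 − 144c^3    [distributive law]
= 180b^3 + 1395b^2c − 600b^2 + 1800bc^2 − 1626bc + 480b + 444c^2 − 120c − 540c^3 − 216b^3c − 810b^2c^2 − 648bc^3 + 216c^4    [combine like terms]

180b^3 + 1395b^2c − 600b^2 + 1800bc^2 − 1626bc + 480b + 444c^2 − 120c − 540c^3 − 216b^3c − 810b^2c^2 − 648bc^3 + 216c^4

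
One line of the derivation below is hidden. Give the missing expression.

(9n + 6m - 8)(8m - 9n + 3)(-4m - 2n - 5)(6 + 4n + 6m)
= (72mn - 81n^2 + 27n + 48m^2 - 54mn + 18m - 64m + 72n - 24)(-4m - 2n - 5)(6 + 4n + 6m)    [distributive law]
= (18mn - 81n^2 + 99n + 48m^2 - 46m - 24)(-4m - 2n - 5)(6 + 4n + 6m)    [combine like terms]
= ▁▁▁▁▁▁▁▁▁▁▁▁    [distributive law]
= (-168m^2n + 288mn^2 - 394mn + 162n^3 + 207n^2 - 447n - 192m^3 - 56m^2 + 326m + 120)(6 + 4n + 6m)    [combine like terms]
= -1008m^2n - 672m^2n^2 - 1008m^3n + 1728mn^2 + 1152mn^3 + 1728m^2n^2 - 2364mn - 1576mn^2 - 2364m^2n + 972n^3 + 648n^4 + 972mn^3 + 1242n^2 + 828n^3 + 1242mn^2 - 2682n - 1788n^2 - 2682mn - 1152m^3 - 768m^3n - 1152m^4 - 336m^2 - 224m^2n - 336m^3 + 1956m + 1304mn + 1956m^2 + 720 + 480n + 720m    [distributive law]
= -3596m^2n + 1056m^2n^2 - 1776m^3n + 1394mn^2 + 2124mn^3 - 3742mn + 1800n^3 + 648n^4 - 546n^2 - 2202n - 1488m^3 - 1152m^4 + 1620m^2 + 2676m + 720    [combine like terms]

By distributive law:

(-72m^2n - 36mn^2 - 90mn + 324mn^2 + 162n^3 + 405n^2 - 396mn - 198n^2 - 495n - 192m^3 - 96m^2n - 240m^2 + 184m^2 + 92mn + 230m + 96m + 48n + 120)(6 + 4n + 6m)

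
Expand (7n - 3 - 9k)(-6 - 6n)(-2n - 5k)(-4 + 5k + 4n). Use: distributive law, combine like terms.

(7n - 3 - 9k)(-6 - 6n)(-2n - 5k)(-4 + 5k + 4n)
= (-42n - 42n^2 + 18 + 18n + 54k + 54kn)(-2n - 5k)(-4 + 5k + 4n)    [distributive law]
= (-24n - 42n^2 + 18 + 54k + 54kn)(-2n - 5k)(-4 + 5k + 4n)    [combine like terms]
= (48n^2 + 120kn + 84n^3 + 210kn^2 - 36n - 90k - 108kn - 270k^2 - 108kn^2 - 270k^2n)(-4 + 5k + 4n)    [distributive law]
= (48n^2 + 12kn + 84n^3 + 102kn^2 - 36n - 90k - 270k^2 - 270k^2n)(-4 + 5k + 4n)    [combine like terms]
= -192n^2 + 240kn^2 + 192n^3 - 48kn + 60k^2n + 48kn^2 - 336n^3 + 420kn^3 + 336n^4 - 408kn^2 + 510k^2n^2 + 408kn^3 + 144n - 180kn - 144n^2 + 360k - 450k^2 - 360kn + 1080k^2 - 1350k^3 - 1080k^2n + 1080k^2n - 1350k^3n - 1080k^2n^2    [distributive law]
= -336n^2 - 120kn^2 - 144n^3 - 588kn + 60k^2n + 828kn^3 + 336n^4 - 570k^2n^2 + 144n + 360k + 630k^2 - 1350k^3 - 1350k^3n    [combine like terms]

-336n^2 - 120kn^2 - 144n^3 - 588kn + 60k^2n + 828kn^3 + 336n^4 - 570k^2n^2 + 144n + 360k + 630k^2 - 1350k^3 - 1350k^3n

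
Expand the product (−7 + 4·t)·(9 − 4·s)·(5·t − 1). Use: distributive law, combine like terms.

(−7 + 4·t)·(9 − 4·s)·(5·t − 1)
= (−63 + 28·s + 36·t − 16·s·t)·(5·t − 1)    [distributive law]
= −315·t + 63 + 140·s·t − 28·s + 180·t² − 36·t − 80·s·t² + 16·s·t    [distributive law]
= −351·t + 63 + 156·s·t − 28·s + 180·t² − 80·s·t²    [combine like terms]

−351·t + 63 + 156·s·t − 28·s + 180·t² − 80·s·t²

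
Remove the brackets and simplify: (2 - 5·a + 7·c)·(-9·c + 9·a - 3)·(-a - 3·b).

39·a·c + 117·b·c - 33·a^2 - 99·a·b + 6·a + 18·b - 108·a^2·c - 324·a·b·c + 45·a^3 + 135·a^2·b + 63·a·c^2 + 189·b·c^2

(2 - 5·a + 7·c)·(-9·c + 9·a - 3)·(-a - 3·b)
= (-18·c + 18·a - 6 + 45·a·c - 45·a^2 + 15·a - 63·c^2 + 63·a·c - 21·c)·(-a - 3·b)    [distributive law]
= (-39·c + 33·a - 6 + 108·a·c - 45·a^2 - 63·c^2)·(-a - 3·b)    [combine like terms]
= 39·a·c + 117·b·c - 33·a^2 - 99·a·b + 6·a + 18·b - 108·a^2·c - 324·a·b·c + 45·a^3 + 135·a^2·b + 63·a·c^2 + 189·b·c^2    [distributive law]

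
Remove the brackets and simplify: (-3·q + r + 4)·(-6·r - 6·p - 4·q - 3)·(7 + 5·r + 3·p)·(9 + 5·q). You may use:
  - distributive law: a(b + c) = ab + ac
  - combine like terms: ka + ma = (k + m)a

(-3·q + r + 4)·(-6·r - 6·p - 4·q - 3)·(7 + 5·r + 3·p)·(9 + 5·q)
= (18·q·r + 18·p·q + 12·q^2 + 9·q - 6·r^2 - 6·p·r - 4·q·r - 3·r - 24·r - 24·p - 16·q - 12)·(7 + 5·r + 3·p)·(9 + 5·q)    [distributive law]
= (14·q·r + 18·p·q + 12·q^2 - 7·q - 6·r^2 - 6·p·r - 27·r - 24·p - 12)·(7 + 5·r + 3·p)·(9 + 5·q)    [combine like terms]
= (98·q·r + 70·q·r^2 + 42·p·q·r + 126·p·q + 90·p·q·r + 54·p^2·q + 84·q^2 + 60·q^2·r + 36·p·q^2 - 49·q - 35·q·r - 21·p·q - 42·r^2 - 30·r^3 - 18·p·r^2 - 42·p·r - 30·p·r^2 - 18·p^2·r - 189·r - 135·r^2 - 81·p·r - 168·p - 120·p·r - 72·p^2 - 84 - 60·r - 36·p)·(9 + 5·q)    [distributive law]
= (63·q·r + 70·q·r^2 + 132·p·q·r + 105·p·q + 54·p^2·q + 84·q^2 + 60·q^2·r + 36·p·q^2 - 49·q - 177·r^2 - 30·r^3 - 48·p·r^2 - 243·p·r - 18·p^2·r - 249·r - 204·p - 72·p^2 - 84)·(9 + 5·q)    [combine like terms]
= 567·q·r + 315·q^2·r + 630·q·r^2 + 350·q^2·r^2 + 1188·p·q·r + 660·p·q^2·r + 945·p·q + 525·p·q^2 + 486·p^2·q + 270·p^2·q^2 + 756·q^2 + 420·q^3 + 540·q^2·r + 300·q^3·r + 324·p·q^2 + 180·p·q^3 - 441·q - 245·q^2 - 1593·r^2 - 885·q·r^2 - 270·r^3 - 150·q·r^3 - 432·p·r^2 - 240·p·q·r^2 - 2187·p·r - 1215·p·q·r - 162·p^2·r - 90·p^2·q·r - 2241·r - 1245·q·r - 1836·p - 1020·p·q - 648·p^2 - 360·p^2·q - 756 - 420·q    [distributive law]
= -678·q·r + 855·q^2·r - 255·q·r^2 + 350·q^2·r^2 - 27·p·q·r + 660·p·q^2·r - 75·p·q + 849·p·q^2 + 126·p^2·q + 270·p^2·q^2 + 511·q^2 + 420·q^3 + 300·q^3·r + 180·p·q^3 - 861·q - 1593·r^2 - 270·r^3 - 150·q·r^3 - 432·p·r^2 - 240·p·q·r^2 - 2187·p·r - 162·p^2·r - 90·p^2·q·r - 2241·r - 1836·p - 648·p^2 - 756    [combine like terms]

-678·q·r + 855·q^2·r - 255·q·r^2 + 350·q^2·r^2 - 27·p·q·r + 660·p·q^2·r - 75·p·q + 849·p·q^2 + 126·p^2·q + 270·p^2·q^2 + 511·q^2 + 420·q^3 + 300·q^3·r + 180·p·q^3 - 861·q - 1593·r^2 - 270·r^3 - 150·q·r^3 - 432·p·r^2 - 240·p·q·r^2 - 2187·p·r - 162·p^2·r - 90·p^2·q·r - 2241·r - 1836·p - 648·p^2 - 756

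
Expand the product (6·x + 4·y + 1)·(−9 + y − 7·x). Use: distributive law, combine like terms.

(6·x + 4·y + 1)·(−9 + y − 7·x)
= −54·x + 6·x·y − 42·x² − 36·y + 4·y² − 28·x·y − 9 + y − 7·x    [distributive law]
= −61·x − 22·x·y − 42·x² − 35·y + 4·y² − 9    [combine like terms]

−61·x − 22·x·y − 42·x² − 35·y + 4·y² − 9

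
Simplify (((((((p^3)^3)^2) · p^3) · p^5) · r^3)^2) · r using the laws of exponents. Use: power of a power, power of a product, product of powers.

(((((((p^3)^3)^2) · p^3) · p^5) · r^3)^2) · r
= (((((((p^3)^3)^2) · p^3) · p^5)^2) · ((r^3)^2)) · r    [power of a product]
= (((((((p^3)^3)^2) · p^3)^2) · ((p^5)^2)) · ((r^3)^2)) · r    [power of a product]
= (((((((p^3)^3)^2)^2) · ((p^3)^2)) · ((p^5)^2)) · ((r^3)^2)) · r    [power of a product]
= ((((((p^3)^3)^4) · ((p^3)^2)) · ((p^5)^2)) · ((r^3)^2)) · r    [power of a power]
= (((((p^3)^12) · ((p^3)^2)) · ((p^5)^2)) · ((r^3)^2)) · r    [power of a power]
= (((p^36 · ((p^3)^2)) · ((p^5)^2)) · ((r^3)^2)) · r    [power of a power]
= (((p^36 · p^6) · ((p^5)^2)) · ((r^3)^2)) · r    [power of a power]
= ((p^42 · ((p^5)^2)) · ((r^3)^2)) · r    [product of powers]
= ((p^42 · p^10) · ((r^3)^2)) · r    [power of a power]
= (p^52 · ((r^3)^2)) · r    [product of powers]
= (p^52 · r^6) · r    [power of a power]
= p^52·r^7    [product of powers]

p^52·r^7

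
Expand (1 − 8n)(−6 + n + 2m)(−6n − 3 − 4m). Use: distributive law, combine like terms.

(1 − 8n)(−6 + n + 2m)(−6n − 3 − 4m)
= (−6 + n + 2m + 48n − 8n^2 − 16mn)(−6n − 3 − 4m)    [distributive law]
= (−6 + 49n + 2m − 8n^2 − 16mn)(−6n − 3 − 4m)    [combine like terms]
= 36n + 18 + 24m − 294n^2 − 147n − 196mn − 12mn − 6m − 8m^2 + 48n^3 + 24n^2 + 32mn^2 + 96mn^2 + 48mn + 64m^2n    [distributive law]
= −111n + 18 + 18m − 270n^2 − 160mn − 8m^2 + 48n^3 + 128mn^2 + 64m^2n    [combine like terms]

−111n + 18 + 18m − 270n^2 − 160mn − 8m^2 + 48n^3 + 128mn^2 + 64m^2n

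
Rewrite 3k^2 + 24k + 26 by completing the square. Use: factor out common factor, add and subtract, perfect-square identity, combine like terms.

3(k + 4)^2 − 22

3k^2 + 24k + 26
= 3(k^2 + 8k) + 26    [factor out 3 from the k-terms]
= 3(k^2 + 8k + 16 − 16) + 26    [add and subtract 16 inside the bracket]
= 3(k + 4)^2 − 48 + 26    [perfect-square identity]
= 3(k + 4)^2 − 22    [combine constants]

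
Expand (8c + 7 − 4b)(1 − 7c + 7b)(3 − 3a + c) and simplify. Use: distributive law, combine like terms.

(8c + 7 − 4b)(1 − 7c + 7b)(3 − 3a + c)
= (8c − 56c² + 56bc + 7 − 49c + 49b − 4b + 28bc − 28b²)(3 − 3a + c)    [distributive law]
= (−41c − 56c² + 84bc + 7 + 45b − 28b²)(3 − 3a + c)    [combine like terms]
= −123c + 123ac − 41c² − 168c² + 168ac² − 56c³ + 252bc − 252abc + 84bc² + 21 − 21a + 7c + 135b − 135ab + 45bc − 84b² + 84ab² − 28b²c    [distributive law]
= −116c + 123ac − 209c² + 168ac² − 56c³ + 297bc − 252abc + 84bc² + 21 − 21a + 135b − 135ab − 84b² + 84ab² − 28b²c    [combine like terms]

−116c + 123ac − 209c² + 168ac² − 56c³ + 297bc − 252abc + 84bc² + 21 − 21a + 135b − 135ab − 84b² + 84ab² − 28b²c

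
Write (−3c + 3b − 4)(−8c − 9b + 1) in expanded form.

(−3c + 3b − 4)(−8c − 9b + 1)
= 24c^2 + 27bc − 3c − 24bc − 27b^2 + 3b + 32c + 36b − 4    [distributive law]
= 24c^2 + 3bc + 29c − 27b^2 + 39b − 4    [combine like terms]

24c^2 + 3bc + 29c − 27b^2 + 39b − 4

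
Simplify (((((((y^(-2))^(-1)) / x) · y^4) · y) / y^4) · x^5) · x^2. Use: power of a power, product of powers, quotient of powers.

x^6·y^3

(((((((y^(-2))^(-1)) / x) · y^4) · y) / y^4) · x^5) · x^2
= (((((y^2 / x) · y^4) · y) / y^4) · x^5) · x^2    [power of a power]
= x^6·y^3    [quotient of powers; product of powers]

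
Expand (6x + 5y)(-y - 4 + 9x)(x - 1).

39x^2y - 59xy - 78x^2 + 24x + 54x^3 - 5xy^2 + 5y^2 + 20y

(6x + 5y)(-y - 4 + 9x)(x - 1)
= (-6xy - 24x + 54x^2 - 5y^2 - 20y + 45xy)(x - 1)    [distributive law]
= (39xy - 24x + 54x^2 - 5y^2 - 20y)(x - 1)    [combine like terms]
= 39x^2y - 39xy - 24x^2 + 24x + 54x^3 - 54x^2 - 5xy^2 + 5y^2 - 20xy + 20y    [distributive law]
= 39x^2y - 59xy - 78x^2 + 24x + 54x^3 - 5xy^2 + 5y^2 + 20y    [combine like terms]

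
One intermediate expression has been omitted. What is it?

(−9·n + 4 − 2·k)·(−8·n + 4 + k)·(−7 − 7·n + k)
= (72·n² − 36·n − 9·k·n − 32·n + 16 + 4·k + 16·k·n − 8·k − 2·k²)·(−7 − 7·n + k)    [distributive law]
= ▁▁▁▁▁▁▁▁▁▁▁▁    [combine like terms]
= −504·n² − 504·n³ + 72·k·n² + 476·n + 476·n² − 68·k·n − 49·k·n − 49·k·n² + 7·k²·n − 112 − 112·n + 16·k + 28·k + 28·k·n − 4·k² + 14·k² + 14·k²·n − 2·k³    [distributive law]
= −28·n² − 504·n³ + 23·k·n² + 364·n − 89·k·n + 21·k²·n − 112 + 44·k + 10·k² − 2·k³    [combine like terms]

Applying combine like terms to the line above:

(72·n² − 68·n + 7·k·n + 16 − 4·k − 2·k²)·(−7 − 7·n + k)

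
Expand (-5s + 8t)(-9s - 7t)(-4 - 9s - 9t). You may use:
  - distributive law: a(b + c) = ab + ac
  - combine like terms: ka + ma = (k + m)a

-180s^2 - 405s^3 - 72s^2t + 148st + 837st^2 + 224t^2 + 504t^3

(-5s + 8t)(-9s - 7t)(-4 - 9s - 9t)
= (45s^2 + 35st - 72st - 56t^2)(-4 - 9s - 9t)    [distributive law]
= (45s^2 - 37st - 56t^2)(-4 - 9s - 9t)    [combine like terms]
= -180s^2 - 405s^3 - 405s^2t + 148st + 333s^2t + 333st^2 + 224t^2 + 504st^2 + 504t^3    [distributive law]
= -180s^2 - 405s^3 - 72s^2t + 148st + 837st^2 + 224t^2 + 504t^3    [combine like terms]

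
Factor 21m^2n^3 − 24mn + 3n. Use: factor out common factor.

3n(7m^2n^2 − 8m + 1)

21m^2n^3 − 24mn + 3n
= 3(7m^2n^3 − 8mn + n)    [factor out 3]
= 3n(7m^2n^2 − 8m + 1)    [factor out n]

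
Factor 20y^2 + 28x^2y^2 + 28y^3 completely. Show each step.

4y^2(5 + 7x^2 + 7y)

20y^2 + 28x^2y^2 + 28y^3
= 4(5y^2 + 7x^2y^2 + 7y^3)    [factor out 4]
= 4y^2(5 + 7x^2 + 7y)    [factor out y^2]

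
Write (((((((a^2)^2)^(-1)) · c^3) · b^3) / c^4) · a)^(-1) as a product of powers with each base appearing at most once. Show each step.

a^3b^(-3)c

(((((((a^2)^2)^(-1)) · c^3) · b^3) / c^4) · a)^(-1)
= (((((((a^2)^2)^(-1)) · c^3) · b^3) / c^4)^(-1)) · (a^(-1))    [power of a product]
= (((((((a^2)^2)^(-1)) · c^3) · b^3)^(-1)) / ((c^4)^(-1))) · (a^(-1))    [power of a quotient]
= (((((((a^2)^2)^(-1)) · c^3)^(-1)) · ((b^3)^(-1))) / ((c^4)^(-1))) · (a^(-1))    [power of a product]
= (((((((a^2)^2)^(-1))^(-1)) · ((c^3)^(-1))) · ((b^3)^(-1))) / ((c^4)^(-1))) · (a^(-1))    [power of a product]
= ((((((a^2)^2)^1) · ((c^3)^(-1))) · ((b^3)^(-1))) / ((c^4)^(-1))) · (a^(-1))    [power of a power]
= (((((a^2)^2) · ((c^3)^(-1))) · ((b^3)^(-1))) / ((c^4)^(-1))) · (a^(-1))    [power of a power]
= (((a^4 · ((c^3)^(-1))) · ((b^3)^(-1))) / ((c^4)^(-1))) · (a^(-1))    [power of a power]
= (((a^4 · c^(-3)) · ((b^3)^(-1))) / ((c^4)^(-1))) · (a^(-1))    [power of a power]
= (((a^4 · c^(-3)) · b^(-3)) / ((c^4)^(-1))) · (a^(-1))    [power of a power]
= (((a^4 · c^(-3)) · b^(-3)) / c^(-4)) · (a^(-1))    [power of a power]
= a^3b^(-3)c    [quotient of powers; product of powers]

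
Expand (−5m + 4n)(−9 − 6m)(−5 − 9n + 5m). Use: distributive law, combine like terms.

(−5m + 4n)(−9 − 6m)(−5 − 9n + 5m)
= (45m + 30m² − 36n − 24mn)(−5 − 9n + 5m)    [distributive law]
= −225m − 405mn + 225m² − 150m² − 270m²n + 150m³ + 180n + 324n² − 180mn + 120mn + 216mn² − 120m²n    [distributive law]
= −225m − 465mn + 75m² − 390m²n + 150m³ + 180n + 324n² + 216mn²    [combine like terms]

−225m − 465mn + 75m² − 390m²n + 150m³ + 180n + 324n² + 216mn²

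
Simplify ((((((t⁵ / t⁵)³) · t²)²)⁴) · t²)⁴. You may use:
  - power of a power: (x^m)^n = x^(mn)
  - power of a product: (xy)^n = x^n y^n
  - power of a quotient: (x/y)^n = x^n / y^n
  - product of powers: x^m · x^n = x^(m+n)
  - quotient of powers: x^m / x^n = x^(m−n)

t⁷²

((((((t⁵ / t⁵)³) · t²)²)⁴) · t²)⁴
= ((((((t⁵ / t⁵)³) · t²)²)⁴)⁴) · ((t²)⁴)    [power of a product]
= (((((t⁵ / t⁵)³) · t²)²)¹⁶) · ((t²)⁴)    [power of a power]
= ((((t⁵ / t⁵)³) · t²)³²) · ((t²)⁴)    [power of a power]
= ((((t⁵ / t⁵)³)³²) · ((t²)³²)) · ((t²)⁴)    [power of a product]
= (((t⁵ / t⁵)⁹⁶) · ((t²)³²)) · ((t²)⁴)    [power of a power]
= ((((t⁵)⁹⁶) / ((t⁵)⁹⁶)) · ((t²)³²)) · ((t²)⁴)    [power of a quotient]
= ((t⁴⁸⁰ / ((t⁵)⁹⁶)) · ((t²)³²)) · ((t²)⁴)    [power of a power]
= ((t⁴⁸⁰ / t⁴⁸⁰) · ((t²)³²)) · ((t²)⁴)    [power of a power]
= (t⁰ · ((t²)³²)) · ((t²)⁴)    [quotient of powers]
= (t⁰ · t⁶⁴) · ((t²)⁴)    [power of a power]
= t⁶⁴ · ((t²)⁴)    [product of powers]
= t⁶⁴ · t⁸    [power of a power]
= t⁷²    [product of powers]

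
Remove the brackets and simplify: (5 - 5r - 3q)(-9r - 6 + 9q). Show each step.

(5 - 5r - 3q)(-9r - 6 + 9q)
= -45r - 30 + 45q + 45r^2 + 30r - 45qr + 27qr + 18q - 27q^2    [distributive law]
= -15r - 30 + 63q + 45r^2 - 18qr - 27q^2    [combine like terms]

-15r - 30 + 63q + 45r^2 - 18qr - 27q^2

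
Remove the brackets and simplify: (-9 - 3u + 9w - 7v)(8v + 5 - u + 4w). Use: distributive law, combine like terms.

-107v - 45 - 6u + 9w - 17uv + 3u^2 - 21uw + 44vw + 36w^2 - 56v^2

(-9 - 3u + 9w - 7v)(8v + 5 - u + 4w)
= -72v - 45 + 9u - 36w - 24uv - 15u + 3u^2 - 12uw + 72vw + 45w - 9uw + 36w^2 - 56v^2 - 35v + 7uv - 28vw    [distributive law]
= -107v - 45 - 6u + 9w - 17uv + 3u^2 - 21uw + 44vw + 36w^2 - 56v^2    [combine like terms]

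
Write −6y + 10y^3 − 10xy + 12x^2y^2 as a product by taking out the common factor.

−6y + 10y^3 − 10xy + 12x^2y^2
= 2(−3y + 5y^3 − 5xy + 6x^2y^2)    [factor out 2]
= 2y(−3 + 5y^2 − 5x + 6x^2y)    [factor out y]

2y(−3 + 5y^2 − 5x + 6x^2y)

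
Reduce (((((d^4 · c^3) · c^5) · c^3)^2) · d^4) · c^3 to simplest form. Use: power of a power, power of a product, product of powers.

c^25d^12

(((((d^4 · c^3) · c^5) · c^3)^2) · d^4) · c^3
= (((((d^4 · c^3) · c^5)^2) · ((c^3)^2)) · d^4) · c^3    [power of a product]
= (((((d^4 · c^3)^2) · ((c^5)^2)) · ((c^3)^2)) · d^4) · c^3    [power of a product]
= ((((((d^4)^2) · ((c^3)^2)) · ((c^5)^2)) · ((c^3)^2)) · d^4) · c^3    [power of a product]
= ((((d^8 · ((c^3)^2)) · ((c^5)^2)) · ((c^3)^2)) · d^4) · c^3    [power of a power]
= ((((d^8 · c^6) · ((c^5)^2)) · ((c^3)^2)) · d^4) · c^3    [power of a power]
= ((((d^8 · c^6) · c^10) · ((c^3)^2)) · d^4) · c^3    [power of a power]
= ((((d^8 · c^6) · c^10) · c^6) · d^4) · c^3    [power of a power]
= c^25d^12    [product of powers]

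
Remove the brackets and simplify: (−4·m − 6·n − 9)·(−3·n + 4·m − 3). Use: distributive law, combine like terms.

(−4·m − 6·n − 9)·(−3·n + 4·m − 3)
= 12·m·n − 16·m^2 + 12·m + 18·n^2 − 24·m·n + 18·n + 27·n − 36·m + 27    [distributive law]
= −12·m·n − 16·m^2 − 24·m + 18·n^2 + 45·n + 27    [combine like terms]

−12·m·n − 16·m^2 − 24·m + 18·n^2 + 45·n + 27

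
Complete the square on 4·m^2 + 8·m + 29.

4·m^2 + 8·m + 29
= 4(m^2 + 2·m) + 29    [factor out 4 from the m-terms]
= 4(m^2 + 2·m + 1 - 1) + 29    [add and subtract 1 inside the bracket]
= 4(m + 1)^2 - 4 + 29    [perfect-square identity]
= 4(m + 1)^2 + 25    [combine constants]

4(m + 1)^2 + 25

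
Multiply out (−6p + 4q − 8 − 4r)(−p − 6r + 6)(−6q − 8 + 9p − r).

−72p^2q − 300p^2 + 54p^3 + 354p^2r − 452pqr − 76pr + 176pr^2 + 416pq − 208p + 24pq^2 + 144q^2r + 24qr − 120qr^2 − 144q^2 + 96q − 144r − 216r^2 + 384 − 24r^3

(−6p + 4q − 8 − 4r)(−p − 6r + 6)(−6q − 8 + 9p − r)
= (6p^2 + 36pr − 36p − 4pq − 24qr + 24q + 8p + 48r − 48 + 4pr + 24r^2 − 24r)(−6q − 8 + 9p − r)    [distributive law]
= (6p^2 + 40pr − 28p − 4pq − 24qr + 24q + 24r − 48 + 24r^2)(−6q − 8 + 9p − r)    [combine like terms]
= −36p^2q − 48p^2 + 54p^3 − 6p^2r − 240pqr − 320pr + 360p^2r − 40pr^2 + 168pq + 224p − 252p^2 + 28pr + 24pq^2 + 32pq − 36p^2q + 4pqr + 144q^2r + 192qr − 216pqr + 24qr^2 − 144q^2 − 192q + 216pq − 24qr − 144qr − 192r + 216pr − 24r^2 + 288q + 384 − 432p + 48r − 144qr^2 − 192r^2 + 216pr^2 − 24r^3    [distributive law]
= −72p^2q − 300p^2 + 54p^3 + 354p^2r − 452pqr − 76pr + 176pr^2 + 416pq − 208p + 24pq^2 + 144q^2r + 24qr − 120qr^2 − 144q^2 + 96q − 144r − 216r^2 + 384 − 24r^3    [combine like terms]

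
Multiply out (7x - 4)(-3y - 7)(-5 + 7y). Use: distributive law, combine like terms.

(7x - 4)(-3y - 7)(-5 + 7y)
= (-21xy - 49x + 12y + 28)(-5 + 7y)    [distributive law]
= 105xy - 147xy^2 + 245x - 343xy - 60y + 84y^2 - 140 + 196y    [distributive law]
= -238xy - 147xy^2 + 245x + 136y + 84y^2 - 140    [combine like terms]

-238xy - 147xy^2 + 245x + 136y + 84y^2 - 140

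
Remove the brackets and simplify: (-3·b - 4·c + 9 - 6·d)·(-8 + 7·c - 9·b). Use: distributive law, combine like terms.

-57·b + 15·b·c + 27·b^2 + 95·c - 28·c^2 - 72 + 48·d - 42·c·d + 54·b·d

(-3·b - 4·c + 9 - 6·d)·(-8 + 7·c - 9·b)
= 24·b - 21·b·c + 27·b^2 + 32·c - 28·c^2 + 36·b·c - 72 + 63·c - 81·b + 48·d - 42·c·d + 54·b·d    [distributive law]
= -57·b + 15·b·c + 27·b^2 + 95·c - 28·c^2 - 72 + 48·d - 42·c·d + 54·b·d    [combine like terms]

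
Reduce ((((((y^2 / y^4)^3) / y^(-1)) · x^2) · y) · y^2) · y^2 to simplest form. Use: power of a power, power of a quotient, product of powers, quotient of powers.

x^2

((((((y^2 / y^4)^3) / y^(-1)) · x^2) · y) · y^2) · y^2
= (((((((y^2)^3) / ((y^4)^3)) / y^(-1)) · x^2) · y) · y^2) · y^2    [power of a quotient]
= (((((y^6 / ((y^4)^3)) / y^(-1)) · x^2) · y) · y^2) · y^2    [power of a power]
= (((((y^6 / y^12) / y^(-1)) · x^2) · y) · y^2) · y^2    [power of a power]
= ((((y^(-6) / y^(-1)) · x^2) · y) · y^2) · y^2    [quotient of powers]
= (((y^(-5) · x^2) · y) · y^2) · y^2    [quotient of powers]
= x^2    [product of powers]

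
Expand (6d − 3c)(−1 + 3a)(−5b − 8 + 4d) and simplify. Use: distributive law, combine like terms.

(6d − 3c)(−1 + 3a)(−5b − 8 + 4d)
= (−6d + 18ad + 3c − 9ac)(−5b − 8 + 4d)    [distributive law]
= 30bd + 48d − 24d^2 − 90abd − 144ad + 72ad^2 − 15bc − 24c + 12cd + 45abc + 72ac − 36acd    [distributive law]

30bd + 48d − 24d^2 − 90abd − 144ad + 72ad^2 − 15bc − 24c + 12cd + 45abc + 72ac − 36acd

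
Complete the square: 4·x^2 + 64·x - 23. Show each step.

4(x + 8)^2 - 279

4·x^2 + 64·x - 23
= 4(x^2 + 16·x) - 23    [factor out 4 from the x-terms]
= 4(x^2 + 16·x + 64 - 64) - 23    [add and subtract 64 inside the bracket]
= 4(x + 8)^2 - 256 - 23    [perfect-square identity]
= 4(x + 8)^2 - 279    [combine constants]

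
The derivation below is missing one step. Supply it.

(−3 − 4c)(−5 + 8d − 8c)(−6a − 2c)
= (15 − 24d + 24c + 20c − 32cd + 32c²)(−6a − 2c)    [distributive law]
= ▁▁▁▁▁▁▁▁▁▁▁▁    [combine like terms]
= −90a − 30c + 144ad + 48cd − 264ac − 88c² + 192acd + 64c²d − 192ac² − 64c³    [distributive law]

Applying combine like terms to the line above:

(15 − 24d + 44c − 32cd + 32c²)(−6a − 2c)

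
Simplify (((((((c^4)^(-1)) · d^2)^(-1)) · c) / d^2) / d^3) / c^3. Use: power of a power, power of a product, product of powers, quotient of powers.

c^2d^(-7)

(((((((c^4)^(-1)) · d^2)^(-1)) · c) / d^2) / d^3) / c^3
= (((((((c^4)^(-1))^(-1)) · ((d^2)^(-1))) · c) / d^2) / d^3) / c^3    [power of a product]
= ((((((c^4)^1) · ((d^2)^(-1))) · c) / d^2) / d^3) / c^3    [power of a power]
= ((((c^4 · ((d^2)^(-1))) · c) / d^2) / d^3) / c^3    [power of a power]
= ((((c^4 · d^(-2)) · c) / d^2) / d^3) / c^3    [power of a power]
= c^2d^(-7)    [quotient of powers; product of powers]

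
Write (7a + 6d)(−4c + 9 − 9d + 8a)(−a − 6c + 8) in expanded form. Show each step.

−308a^2c + 168ac^2 − 602ac + 385a^2 + 504a + 15a^2d + 114acd − 174ad − 56a^3 + 144c^2d − 516cd + 432d + 54ad^2 + 324cd^2 − 432d^2

(7a + 6d)(−4c + 9 − 9d + 8a)(−a − 6c + 8)
= (−28ac + 63a − 63ad + 56a^2 − 24cd + 54d − 54d^2 + 48ad)(−a − 6c + 8)    [distributive law]
= (−28ac + 63a − 15ad + 56a^2 − 24cd + 54d − 54d^2)(−a − 6c + 8)    [combine like terms]
= 28a^2c + 168ac^2 − 224ac − 63a^2 − 378ac + 504a + 15a^2d + 90acd − 120ad − 56a^3 − 336a^2c + 448a^2 + 24acd + 144c^2d − 192cd − 54ad − 324cd + 432d + 54ad^2 + 324cd^2 − 432d^2    [distributive law]
= −308a^2c + 168ac^2 − 602ac + 385a^2 + 504a + 15a^2d + 114acd − 174ad − 56a^3 + 144c^2d − 516cd + 432d + 54ad^2 + 324cd^2 − 432d^2    [combine like terms]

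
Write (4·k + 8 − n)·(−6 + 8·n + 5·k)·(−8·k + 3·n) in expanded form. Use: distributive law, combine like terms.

−128·k² − 512·k·n − 156·k²·n + 145·k·n² − 160·k³ + 384·k − 144·n + 210·n² − 24·n³

(4·k + 8 − n)·(−6 + 8·n + 5·k)·(−8·k + 3·n)
= (−24·k + 32·k·n + 20·k² − 48 + 64·n + 40·k + 6·n − 8·n² − 5·k·n)·(−8·k + 3·n)    [distributive law]
= (16·k + 27·k·n + 20·k² − 48 + 70·n − 8·n²)·(−8·k + 3·n)    [combine like terms]
= −128·k² + 48·k·n − 216·k²·n + 81·k·n² − 160·k³ + 60·k²·n + 384·k − 144·n − 560·k·n + 210·n² + 64·k·n² − 24·n³    [distributive law]
= −128·k² − 512·k·n − 156·k²·n + 145·k·n² − 160·k³ + 384·k − 144·n + 210·n² − 24·n³    [combine like terms]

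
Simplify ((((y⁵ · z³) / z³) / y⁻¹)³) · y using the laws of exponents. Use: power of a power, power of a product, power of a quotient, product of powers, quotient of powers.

y¹⁹

((((y⁵ · z³) / z³) / y⁻¹)³) · y
= ((((y⁵ · z³) / z³)³) / ((y⁻¹)³)) · y    [power of a quotient]
= ((((y⁵ · z³)³) / ((z³)³)) / ((y⁻¹)³)) · y    [power of a quotient]
= (((((y⁵)³) · ((z³)³)) / ((z³)³)) / ((y⁻¹)³)) · y    [power of a product]
= (((y¹⁵ · ((z³)³)) / ((z³)³)) / ((y⁻¹)³)) · y    [power of a power]
= (((y¹⁵ · z⁹) / ((z³)³)) / ((y⁻¹)³)) · y    [power of a power]
= (((y¹⁵ · z⁹) / z⁹) / ((y⁻¹)³)) · y    [power of a power]
= (((y¹⁵ · z⁹) / z⁹) / y⁻³) · y    [power of a power]
= y¹⁹    [quotient of powers; product of powers]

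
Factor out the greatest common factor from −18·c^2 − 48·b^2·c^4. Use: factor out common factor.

6·c^2(−3 − 8·b^2·c^2)

−18·c^2 − 48·b^2·c^4
= 6(−3·c^2 − 8·b^2·c^4)    [factor out 6]
= 6·c^2(−3 − 8·b^2·c^2)    [factor out c^2]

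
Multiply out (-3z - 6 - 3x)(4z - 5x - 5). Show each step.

(-3z - 6 - 3x)(4z - 5x - 5)
= -12z² + 15xz + 15z - 24z + 30x + 30 - 12xz + 15x² + 15x    [distributive law]
= -12z² + 3xz - 9z + 45x + 30 + 15x²    [combine like terms]

-12z² + 3xz - 9z + 45x + 30 + 15x²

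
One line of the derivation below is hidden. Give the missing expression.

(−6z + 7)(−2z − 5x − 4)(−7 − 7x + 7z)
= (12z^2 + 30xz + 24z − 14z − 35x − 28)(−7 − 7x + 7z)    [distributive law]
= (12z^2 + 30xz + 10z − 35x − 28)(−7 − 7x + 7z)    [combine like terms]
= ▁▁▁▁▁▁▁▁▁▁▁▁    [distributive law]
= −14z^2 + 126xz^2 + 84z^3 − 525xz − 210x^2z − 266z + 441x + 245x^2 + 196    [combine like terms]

After distributive law, the bracketed line is:

−84z^2 − 84xz^2 + 84z^3 − 210xz − 210x^2z + 210xz^2 − 70z − 70xz + 70z^2 + 245x + 245x^2 − 245xz + 196 + 196x − 196z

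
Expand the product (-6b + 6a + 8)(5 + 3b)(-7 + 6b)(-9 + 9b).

(-6b + 6a + 8)(5 + 3b)(-7 + 6b)(-9 + 9b)
= (-30b - 18b² + 30a + 18ab + 40 + 24b)(-7 + 6b)(-9 + 9b)    [distributive law]
= (-6b - 18b² + 30a + 18ab + 40)(-7 + 6b)(-9 + 9b)    [combine like terms]
= (42b - 36b² + 126b² - 108b³ - 210a + 180ab - 126ab + 108ab² - 280 + 240b)(-9 + 9b)    [distributive law]
= (282b + 90b² - 108b³ - 210a + 54ab + 108ab² - 280)(-9 + 9b)    [combine like terms]
= -2538b + 2538b² - 810b² + 810b³ + 972b³ - 972b⁴ + 1890a - 1890ab - 486ab + 486ab² - 972ab² + 972ab³ + 2520 - 2520b    [distributive law]
= -5058b + 1728b² + 1782b³ - 972b⁴ + 1890a - 2376ab - 486ab² + 972ab³ + 2520    [combine like terms]

-5058b + 1728b² + 1782b³ - 972b⁴ + 1890a - 2376ab - 486ab² + 972ab³ + 2520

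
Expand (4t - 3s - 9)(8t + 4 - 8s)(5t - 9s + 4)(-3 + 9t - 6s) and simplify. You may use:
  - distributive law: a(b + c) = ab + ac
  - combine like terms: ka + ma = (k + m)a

(4t - 3s - 9)(8t + 4 - 8s)(5t - 9s + 4)(-3 + 9t - 6s)
= (32t^2 + 16t - 32st - 24st - 12s + 24s^2 - 72t - 36 + 72s)(5t - 9s + 4)(-3 + 9t - 6s)    [distributive law]
= (32t^2 - 56t - 56st + 60s + 24s^2 - 36)(5t - 9s + 4)(-3 + 9t - 6s)    [combine like terms]
= (160t^3 - 288st^2 + 128t^2 - 280t^2 + 504st - 224t - 280st^2 + 504s^2t - 224st + 300st - 540s^2 + 240s + 120s^2t - 216s^3 + 96s^2 - 180t + 324s - 144)(-3 + 9t - 6s)    [distributive law]
= (160t^3 - 568st^2 - 152t^2 + 580st - 404t + 624s^2t - 444s^2 + 564s - 216s^3 - 144)(-3 + 9t - 6s)    [combine like terms]
= -480t^3 + 1440t^4 - 960st^3 + 1704st^2 - 5112st^3 + 3408s^2t^2 + 456t^2 - 1368t^3 + 912st^2 - 1740st + 5220st^2 - 3480s^2t + 1212t - 3636t^2 + 2424st - 1872s^2t + 5616s^2t^2 - 3744s^3t + 1332s^2 - 3996s^2t + 2664s^3 - 1692s + 5076st - 3384s^2 + 648s^3 - 1944s^3t + 1296s^4 + 432 - 1296t + 864s    [distributive law]
= -1848t^3 + 1440t^4 - 6072st^3 + 7836st^2 + 9024s^2t^2 - 3180t^2 + 5760st - 9348s^2t - 84t - 5688s^3t - 2052s^2 + 3312s^3 - 828s + 1296s^4 + 432    [combine like terms]

-1848t^3 + 1440t^4 - 6072st^3 + 7836st^2 + 9024s^2t^2 - 3180t^2 + 5760st - 9348s^2t - 84t - 5688s^3t - 2052s^2 + 3312s^3 - 828s + 1296s^4 + 432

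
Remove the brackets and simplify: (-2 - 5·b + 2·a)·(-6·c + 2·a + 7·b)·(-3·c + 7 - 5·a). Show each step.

-36·c² + 84·c - 132·a·c - 28·a + 48·a² + 252·b·c - 98·b + 98·a·b - 90·b·c² - 162·a·b·c - 20·a²·b + 105·b²·c - 245·b² + 175·a·b² + 36·a·c² + 48·a²·c - 20·a³

(-2 - 5·b + 2·a)·(-6·c + 2·a + 7·b)·(-3·c + 7 - 5·a)
= (12·c - 4·a - 14·b + 30·b·c - 10·a·b - 35·b² - 12·a·c + 4·a² + 14·a·b)·(-3·c + 7 - 5·a)    [distributive law]
= (12·c - 4·a - 14·b + 30·b·c + 4·a·b - 35·b² - 12·a·c + 4·a²)·(-3·c + 7 - 5·a)    [combine like terms]
= -36·c² + 84·c - 60·a·c + 12·a·c - 28·a + 20·a² + 42·b·c - 98·b + 70·a·b - 90·b·c² + 210·b·c - 150·a·b·c - 12·a·b·c + 28·a·b - 20·a²·b + 105·b²·c - 245·b² + 175·a·b² + 36·a·c² - 84·a·c + 60·a²·c - 12·a²·c + 28·a² - 20·a³    [distributive law]
= -36·c² + 84·c - 132·a·c - 28·a + 48·a² + 252·b·c - 98·b + 98·a·b - 90·b·c² - 162·a·b·c - 20·a²·b + 105·b²·c - 245·b² + 175·a·b² + 36·a·c² + 48·a²·c - 20·a³    [combine like terms]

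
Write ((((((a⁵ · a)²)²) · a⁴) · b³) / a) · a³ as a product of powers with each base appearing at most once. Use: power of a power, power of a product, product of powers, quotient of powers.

a³⁰·b³

((((((a⁵ · a)²)²) · a⁴) · b³) / a) · a³
= (((((a⁵ · a)⁴) · a⁴) · b³) / a) · a³    [power of a power]
= ((((((a⁵)⁴) · (a⁴)) · a⁴) · b³) / a) · a³    [power of a product]
= ((((a²⁰ · (a⁴)) · a⁴) · b³) / a) · a³    [power of a power]
= (((a²⁴ · a⁴) · b³) / a) · a³    [product of powers]
= ((a²⁸ · b³) / a) · a³    [product of powers]
= a³⁰·b³    [quotient of powers; product of powers]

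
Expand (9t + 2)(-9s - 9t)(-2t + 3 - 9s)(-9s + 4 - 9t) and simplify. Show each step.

(9t + 2)(-9s - 9t)(-2t + 3 - 9s)(-9s + 4 - 9t)
= (-81st - 81t^2 - 18s - 18t)(-2t + 3 - 9s)(-9s + 4 - 9t)    [distributive law]
= (162st^2 - 243st + 729s^2t + 162t^3 - 243t^2 + 729st^2 + 36st - 54s + 162s^2 + 36t^2 - 54t + 162st)(-9s + 4 - 9t)    [distributive law]
= (891st^2 - 45st + 729s^2t + 162t^3 - 207t^2 - 54s + 162s^2 - 54t)(-9s + 4 - 9t)    [combine like terms]
= -8019s^2t^2 + 3564st^2 - 8019st^3 + 405s^2t - 180st + 405st^2 - 6561s^3t + 2916s^2t - 6561s^2t^2 - 1458st^3 + 648t^3 - 1458t^4 + 1863st^2 - 828t^2 + 1863t^3 + 486s^2 - 216s + 486st - 1458s^3 + 648s^2 - 1458s^2t + 486st - 216t + 486t^2    [distributive law]
= -14580s^2t^2 + 5832st^2 - 9477st^3 + 1863s^2t + 792st - 6561s^3t + 2511t^3 - 1458t^4 - 342t^2 + 1134s^2 - 216s - 1458s^3 - 216t    [combine like terms]

-14580s^2t^2 + 5832st^2 - 9477st^3 + 1863s^2t + 792st - 6561s^3t + 2511t^3 - 1458t^4 - 342t^2 + 1134s^2 - 216s - 1458s^3 - 216t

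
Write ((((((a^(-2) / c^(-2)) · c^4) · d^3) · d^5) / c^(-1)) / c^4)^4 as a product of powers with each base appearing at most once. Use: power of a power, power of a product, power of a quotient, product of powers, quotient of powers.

((((((a^(-2) / c^(-2)) · c^4) · d^3) · d^5) / c^(-1)) / c^4)^4
= ((((((a^(-2) / c^(-2)) · c^4) · d^3) · d^5) / c^(-1))^4) / ((c^4)^4)    [power of a quotient]
= ((((((a^(-2) / c^(-2)) · c^4) · d^3) · d^5)^4) / ((c^(-1))^4)) / ((c^4)^4)    [power of a quotient]
= ((((((a^(-2) / c^(-2)) · c^4) · d^3)^4) · ((d^5)^4)) / ((c^(-1))^4)) / ((c^4)^4)    [power of a product]
= ((((((a^(-2) / c^(-2)) · c^4)^4) · ((d^3)^4)) · ((d^5)^4)) / ((c^(-1))^4)) / ((c^4)^4)    [power of a product]
= ((((((a^(-2) / c^(-2))^4) · ((c^4)^4)) · ((d^3)^4)) · ((d^5)^4)) / ((c^(-1))^4)) / ((c^4)^4)    [power of a product]
= (((((((a^(-2))^4) / ((c^(-2))^4)) · ((c^4)^4)) · ((d^3)^4)) · ((d^5)^4)) / ((c^(-1))^4)) / ((c^4)^4)    [power of a quotient]
= (((((a^(-8) / ((c^(-2))^4)) · ((c^4)^4)) · ((d^3)^4)) · ((d^5)^4)) / ((c^(-1))^4)) / ((c^4)^4)    [power of a power]
= (((((a^(-8) / c^(-8)) · ((c^4)^4)) · ((d^3)^4)) · ((d^5)^4)) / ((c^(-1))^4)) / ((c^4)^4)    [power of a power]
= (((((a^(-8) / c^(-8)) · c^16) · ((d^3)^4)) · ((d^5)^4)) / ((c^(-1))^4)) / ((c^4)^4)    [power of a power]
= (((((a^(-8) / c^(-8)) · c^16) · d^12) · ((d^5)^4)) / ((c^(-1))^4)) / ((c^4)^4)    [power of a power]
= (((((a^(-8) / c^(-8)) · c^16) · d^12) · d^20) / ((c^(-1))^4)) / ((c^4)^4)    [power of a power]
= (((((a^(-8) / c^(-8)) · c^16) · d^12) · d^20) / c^(-4)) / ((c^4)^4)    [power of a power]
= (((((a^(-8) / c^(-8)) · c^16) · d^12) · d^20) / c^(-4)) / c^16    [power of a power]
= a^(-8)c^12d^32    [quotient of powers; product of powers]

a^(-8)c^12d^32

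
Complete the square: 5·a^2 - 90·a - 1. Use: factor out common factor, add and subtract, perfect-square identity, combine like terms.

5(a - 9)^2 - 406

5·a^2 - 90·a - 1
= 5(a^2 - 18·a) - 1    [factor out 5 from the a-terms]
= 5(a^2 - 18·a + 81 - 81) - 1    [add and subtract 81 inside the bracket]
= 5(a - 9)^2 - 405 - 1    [perfect-square identity]
= 5(a - 9)^2 - 406    [combine constants]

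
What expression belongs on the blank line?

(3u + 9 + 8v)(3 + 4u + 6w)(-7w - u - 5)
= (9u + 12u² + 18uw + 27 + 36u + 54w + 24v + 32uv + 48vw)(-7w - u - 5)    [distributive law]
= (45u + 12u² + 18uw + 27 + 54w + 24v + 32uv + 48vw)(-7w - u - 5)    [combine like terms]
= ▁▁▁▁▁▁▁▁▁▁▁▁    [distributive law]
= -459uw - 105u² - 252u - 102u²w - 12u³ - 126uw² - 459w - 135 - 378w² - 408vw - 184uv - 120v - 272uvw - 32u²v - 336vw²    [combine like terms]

After distributive law, the bracketed line is:

-315uw - 45u² - 225u - 84u²w - 12u³ - 60u² - 126uw² - 18u²w - 90uw - 189w - 27u - 135 - 378w² - 54uw - 270w - 168vw - 24uv - 120v - 224uvw - 32u²v - 160uv - 336vw² - 48uvw - 240vw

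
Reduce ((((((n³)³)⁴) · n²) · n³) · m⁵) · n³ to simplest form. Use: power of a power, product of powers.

m⁵n⁴⁴

((((((n³)³)⁴) · n²) · n³) · m⁵) · n³
= (((((n³)¹²) · n²) · n³) · m⁵) · n³    [power of a power]
= (((n³⁶ · n²) · n³) · m⁵) · n³    [power of a power]
= ((n³⁸ · n³) · m⁵) · n³    [product of powers]
= (n⁴¹ · m⁵) · n³    [product of powers]
= m⁵n⁴⁴    [product of powers]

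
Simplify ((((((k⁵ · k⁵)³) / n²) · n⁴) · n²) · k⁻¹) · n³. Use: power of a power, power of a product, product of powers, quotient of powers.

k²⁹n⁷

((((((k⁵ · k⁵)³) / n²) · n⁴) · n²) · k⁻¹) · n³
= (((((((k⁵)³) · ((k⁵)³)) / n²) · n⁴) · n²) · k⁻¹) · n³    [power of a product]
= (((((k¹⁵ · ((k⁵)³)) / n²) · n⁴) · n²) · k⁻¹) · n³    [power of a power]
= (((((k¹⁵ · k¹⁵) / n²) · n⁴) · n²) · k⁻¹) · n³    [power of a power]
= ((((k³⁰ / n²) · n⁴) · n²) · k⁻¹) · n³    [product of powers]
= k²⁹n⁷    [quotient of powers; product of powers]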